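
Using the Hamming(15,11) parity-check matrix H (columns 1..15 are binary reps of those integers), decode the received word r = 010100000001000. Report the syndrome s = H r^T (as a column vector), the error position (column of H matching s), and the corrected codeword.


s = (1, 0, 1, 0)^T, error position = 10, corrected codeword c = 010100000101000

Compute s = H r^T mod 2 one row at a time:
  s_1 = 0 + 0 + 0 + 0 + 1 + 0 + 0 + 0 = 1 ≡ 1 (mod 2).
  s_2 = 1 + 0 + 0 + 0 + 1 + 0 + 0 + 0 = 2 ≡ 0 (mod 2).
  s_3 = 1 + 0 + 0 + 0 + 0 + 0 + 0 + 0 = 1 ≡ 1 (mod 2).
  s_4 = 0 + 0 + 0 + 0 + 0 + 0 + 0 + 0 = 0 ≡ 0 (mod 2).
s = (1, 0, 1, 0)^T — this equals column 10 of H (binary 1010), so error is at position 10.
Correct: flip bit 10 of r = 010100000001000 to get c = 010100000101000.


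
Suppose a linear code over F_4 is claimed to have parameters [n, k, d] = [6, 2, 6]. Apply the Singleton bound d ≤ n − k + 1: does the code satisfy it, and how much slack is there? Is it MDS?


Singleton RHS = n − k + 1 = 5, slack = -1, bound violated (no such code; not MDS).

Singleton bound: d ≤ n − k + 1.
Here n = 6, k = 2, so n − k + 1 = 5.
Given d = 6, check d ≤ 5: NO.
Slack = (n − k + 1) − d = -1.
The slack is negative: d = 6 exceeds n − k + 1 = 5 by 1, so the Singleton bound is violated and no linear [6, 2, 6]_4 code can exist. In particular it is not MDS (MDS requires d = n − k + 1 exactly).
Description: the claimed parameters are [6, 2, 6]_4; such a code would be impossible (violates the Singleton bound).


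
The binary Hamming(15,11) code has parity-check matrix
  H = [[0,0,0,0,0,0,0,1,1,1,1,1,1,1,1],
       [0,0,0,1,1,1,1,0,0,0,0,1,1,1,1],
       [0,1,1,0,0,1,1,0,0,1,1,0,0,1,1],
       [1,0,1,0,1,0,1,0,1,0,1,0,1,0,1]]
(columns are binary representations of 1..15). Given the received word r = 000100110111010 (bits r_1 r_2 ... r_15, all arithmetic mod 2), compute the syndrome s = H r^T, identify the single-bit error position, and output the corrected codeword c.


s = (1, 0, 0, 0)^T, error position = 8, corrected codeword c = 000100100111010

Compute s = H r^T mod 2 one row at a time:
  s_1 = 1 + 0 + 1 + 1 + 1 + 0 + 1 + 0 = 5 ≡ 1 (mod 2).
  s_2 = 1 + 0 + 0 + 1 + 1 + 0 + 1 + 0 = 4 ≡ 0 (mod 2).
  s_3 = 0 + 0 + 0 + 1 + 1 + 1 + 1 + 0 = 4 ≡ 0 (mod 2).
  s_4 = 0 + 0 + 0 + 1 + 0 + 1 + 0 + 0 = 2 ≡ 0 (mod 2).
s = (1, 0, 0, 0)^T — this equals column 8 of H (binary 1000), so error is at position 8.
Correct: flip bit 8 of r = 000100110111010 to get c = 000100100111010.


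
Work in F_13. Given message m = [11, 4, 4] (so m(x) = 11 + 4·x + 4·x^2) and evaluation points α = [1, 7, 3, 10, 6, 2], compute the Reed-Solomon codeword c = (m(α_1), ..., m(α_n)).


c = [6, 1, 7, 9, 10, 9]

Message polynomial: m(x) = 11 + 4·x + 4·x^2 (mod 13).
For each evaluation point α_i, compute m(α_i) mod 13:
  α_1 = 1: Horner steps 4 → 8 → 6, so m(1) = 6.
  α_2 = 7: Horner steps 4 → 6 → 1, so m(7) = 1.
  α_3 = 3: Horner steps 4 → 3 → 7, so m(3) = 7.
  α_4 = 10: Horner steps 4 → 5 → 9, so m(10) = 9.
  α_5 = 6: Horner steps 4 → 2 → 10, so m(6) = 10.
  α_6 = 2: Horner steps 4 → 12 → 9, so m(2) = 9.
Codeword c = [6, 1, 7, 9, 10, 9] ∈ F_13^6.


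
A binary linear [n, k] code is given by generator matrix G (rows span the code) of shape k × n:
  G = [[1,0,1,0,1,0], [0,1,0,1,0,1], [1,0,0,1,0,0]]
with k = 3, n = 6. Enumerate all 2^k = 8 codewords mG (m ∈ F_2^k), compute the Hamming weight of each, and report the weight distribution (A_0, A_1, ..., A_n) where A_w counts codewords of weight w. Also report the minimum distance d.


Weight distribution: A_0 = 1, A_2 = 1, A_3 = 4, A_4 = 1, A_6 = 1. Minimum distance d = 2.

Enumerate all 2^3 = 8 messages m ∈ F_2^3.
For each, compute codeword c = mG in F_2^6, then tally its weight.
  m = 000 → c = 000000, weight = 0.
  m = 100 → c = 101010, weight = 3.
  m = 010 → c = 010101, weight = 3.
  m = 110 → c = 111111, weight = 6.
  m = 001 → c = 100100, weight = 2.
  m = 101 → c = 001110, weight = 3.
  m = 011 → c = 110001, weight = 3.
  m = 111 → c = 011011, weight = 4.
Tally weights:
  weight 0: 1 codewords.
  weight 2: 1 codewords.
  weight 3: 4 codewords.
  weight 4: 1 codewords.
  weight 6: 1 codewords.
Minimum distance d = smallest w > 0 with A_w > 0 = 2.
Sanity: Σ A_w = 8 = 2^3 = 8 ✓.


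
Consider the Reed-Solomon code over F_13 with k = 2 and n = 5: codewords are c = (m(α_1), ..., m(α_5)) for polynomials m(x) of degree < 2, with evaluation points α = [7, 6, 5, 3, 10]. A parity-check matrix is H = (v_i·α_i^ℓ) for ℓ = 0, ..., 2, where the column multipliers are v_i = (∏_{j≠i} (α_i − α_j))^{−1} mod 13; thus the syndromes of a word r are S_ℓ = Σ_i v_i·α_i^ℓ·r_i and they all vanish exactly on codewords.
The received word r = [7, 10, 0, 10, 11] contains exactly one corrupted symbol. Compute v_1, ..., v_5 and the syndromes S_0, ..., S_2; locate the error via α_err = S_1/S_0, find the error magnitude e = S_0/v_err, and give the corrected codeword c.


S = (9, 1, 3), error at position 4, error magnitude e = 4, c = [7, 10, 0, 6, 11].

Step 1: column multipliers v_i = (∏_{j≠i}(α_i − α_j))^{−1} mod 13.
  i = 1 (α = 7): (7−6)(7−5)(7−3)(7−10) = 1·2·4·(−3) = −24 ≡ 2, so v_1 = 2^{−1} = 7 (mod 13).
  i = 2 (α = 6): (6−7)(6−5)(6−3)(6−10) = (−1)·1·3·(−4) = 12 ≡ 12, so v_2 = 12^{−1} = 12 (mod 13).
  i = 3 (α = 5): (5−7)(5−6)(5−3)(5−10) = (−2)·(−1)·2·(−5) = −20 ≡ 6, so v_3 = 6^{−1} = 11 (mod 13).
  i = 4 (α = 3): (3−7)(3−6)(3−5)(3−10) = (−4)·(−3)·(−2)·(−7) = 168 ≡ 12, so v_4 = 12^{−1} = 12 (mod 13).
  i = 5 (α = 10): (10−7)(10−6)(10−5)(10−3) = 3·4·5·7 = 420 ≡ 4, so v_5 = 4^{−1} = 10 (mod 13).
  v = [7, 12, 11, 12, 10].
Step 2: syndromes of r = [7, 10, 0, 10, 11] (all sums mod 13).
  S_0 = Σ v_i r_i = 7·7 + 12·10 + 11·0 + 12·10 + 10·11 = 399 ≡ 9.
  S_1 = Σ v_i α_i r_i = 7·7·7 + 12·6·10 + 11·5·0 + 12·3·10 + 10·10·11 = 2523 ≡ 1.
  α_i^2 mod 13 = [10, 10, 12, 9, 9].
  S_2 = Σ v_i α_i^2 r_i = 7·10·7 + 12·10·10 + 11·12·0 + 12·9·10 + 10·9·11 = 3760 ≡ 3.
  S = (9, 1, 3) ≠ 0, so r is not a codeword (an error is present).
Step 3: locate the error. For a single error e at position i, S_ℓ = v_i·e·α_i^ℓ, so α_err = S_1/S_0.
  S_0^{−1} = 9^{−1} = 3 (mod 13), so α_err = 1·3 = 3 ≡ 3 = α_4. Error position i = 4.
  Consistency check: S_2/S_1 = 3·1 = 3 ≡ 3 = α_err ✓ (single-error assumption holds).
Step 4: error magnitude e = S_0/v_4 = S_0·∏_{j≠4}(α_4 − α_j) = 9·12 = 108 ≡ 4 (mod 13).
Step 5: correct position 4: c_4 = r_4 − e = 10 − 4 ≡ 6 (mod 13). Hence c = [7, 10, 0, 6, 11].
  Check: interpolating c through the α_i gives m(x) = 2 + 10·x (degree < 2) with m(α_i) = c_i for every i, so c is indeed a codeword.


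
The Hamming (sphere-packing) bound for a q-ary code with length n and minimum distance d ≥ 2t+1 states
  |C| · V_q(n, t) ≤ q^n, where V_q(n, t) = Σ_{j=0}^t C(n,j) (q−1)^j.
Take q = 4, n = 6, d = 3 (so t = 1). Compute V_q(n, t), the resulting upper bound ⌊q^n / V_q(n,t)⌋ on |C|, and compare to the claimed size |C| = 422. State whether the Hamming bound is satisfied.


V_q(n, t) = 19, q^n = 4096, Hamming bound = 215, |C| = 422 > bound (violated).

Step 1: Compute V_q(n, t) = Σ_{j=0}^1 C(n, j) (q−1)^j.
  j = 0: C(6,0)·(3)^0 = 1·1 = 1.
  j = 1: C(6,1)·(3)^1 = 6·3 = 18.
  V_q(n, t) = 1 + 18 = 19.
Step 2: q^n = 4^6 = 4096.
Step 3: Hamming bound ⌊q^n / V_q(n,t)⌋ = ⌊4096/19⌋ = 215.
Step 4: Compare |C| = 422 to 215: violated.
The claimed |C| lies above the Hamming bound, so no 4-ary code of length 6 with d ≥ 3 can have 422 codewords.


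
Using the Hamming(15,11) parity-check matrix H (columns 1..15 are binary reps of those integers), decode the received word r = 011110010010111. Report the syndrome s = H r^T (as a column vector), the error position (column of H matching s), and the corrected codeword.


s = (1, 1, 1, 1)^T, error position = 15, corrected codeword c = 011110010010110

Compute s = H r^T mod 2 one row at a time:
  s_1 = 1 + 0 + 0 + 1 + 0 + 1 + 1 + 1 = 5 ≡ 1 (mod 2).
  s_2 = 1 + 1 + 0 + 0 + 0 + 1 + 1 + 1 = 5 ≡ 1 (mod 2).
  s_3 = 1 + 1 + 0 + 0 + 0 + 1 + 1 + 1 = 5 ≡ 1 (mod 2).
  s_4 = 0 + 1 + 1 + 0 + 0 + 1 + 1 + 1 = 5 ≡ 1 (mod 2).
s = (1, 1, 1, 1)^T — this equals column 15 of H (binary 1111), so error is at position 15.
Correct: flip bit 15 of r = 011110010010111 to get c = 011110010010110.


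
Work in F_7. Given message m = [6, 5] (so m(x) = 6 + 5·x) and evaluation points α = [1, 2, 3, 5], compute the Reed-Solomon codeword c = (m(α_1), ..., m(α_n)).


c = [4, 2, 0, 3]

Message polynomial: m(x) = 6 + 5·x (mod 7).
For each evaluation point α_i, compute m(α_i) mod 7:
  α_1 = 1: Horner steps 5 → 4, so m(1) = 4.
  α_2 = 2: Horner steps 5 → 2, so m(2) = 2.
  α_3 = 3: Horner steps 5 → 0, so m(3) = 0.
  α_4 = 5: Horner steps 5 → 3, so m(5) = 3.
Codeword c = [4, 2, 0, 3] ∈ F_7^4.


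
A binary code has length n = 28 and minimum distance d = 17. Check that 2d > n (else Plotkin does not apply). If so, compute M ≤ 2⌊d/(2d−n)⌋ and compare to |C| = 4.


Plotkin bound M ≤ 4; given |C| = 4 ≤ bound (satisfied).

Check applicability: 2d = 34, n = 28.
2d − n = 6 > 0, so Plotkin applies.
Compute d/(2d−n) = 17/6 ≈ 2.8333.
⌊d/(2d−n)⌋ = 2.
Plotkin bound: M ≤ 2·2 = 4.
Given |C| = 4, check: satisfied.
This |C| is at the Plotkin bound.


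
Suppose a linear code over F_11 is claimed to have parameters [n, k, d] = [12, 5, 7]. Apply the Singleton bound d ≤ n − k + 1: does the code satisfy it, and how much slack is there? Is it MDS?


Singleton RHS = n − k + 1 = 8, slack = 1, bound satisfied, not MDS.

Singleton bound: d ≤ n − k + 1.
Here n = 12, k = 5, so n − k + 1 = 8.
Given d = 7, check d ≤ 8: YES.
Slack = (n − k + 1) − d = 1.
The code is NOT MDS (slack = 1 > 0).
Description: the claimed parameters are [12, 5, 7]_11; such a code would be non-MDS.


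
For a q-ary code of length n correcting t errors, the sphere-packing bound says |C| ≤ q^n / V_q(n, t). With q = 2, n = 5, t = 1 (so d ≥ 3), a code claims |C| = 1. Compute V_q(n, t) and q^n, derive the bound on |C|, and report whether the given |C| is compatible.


V_q(n, t) = 6, q^n = 32, Hamming bound = 5, |C| = 1 ≤ bound (satisfied).

Step 1: Compute V_q(n, t) = Σ_{j=0}^1 C(n, j) (q−1)^j.
  j = 0: C(5,0)·(1)^0 = 1·1 = 1.
  j = 1: C(5,1)·(1)^1 = 5·1 = 5.
  V_q(n, t) = 1 + 5 = 6.
Step 2: q^n = 2^5 = 32.
Step 3: Hamming bound ⌊q^n / V_q(n,t)⌋ = ⌊32/6⌋ = 5.
Step 4: Compare |C| = 1 to 5: satisfied.
The claimed |C| lies below the Hamming bound.


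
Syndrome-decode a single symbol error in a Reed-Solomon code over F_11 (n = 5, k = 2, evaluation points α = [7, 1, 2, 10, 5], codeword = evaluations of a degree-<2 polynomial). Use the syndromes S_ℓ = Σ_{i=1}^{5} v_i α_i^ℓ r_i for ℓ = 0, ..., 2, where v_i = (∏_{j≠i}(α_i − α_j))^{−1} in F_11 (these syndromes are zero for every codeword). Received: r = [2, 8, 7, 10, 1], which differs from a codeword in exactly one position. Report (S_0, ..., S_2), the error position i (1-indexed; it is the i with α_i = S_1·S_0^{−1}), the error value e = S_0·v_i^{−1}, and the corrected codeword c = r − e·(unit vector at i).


S = (3, 4, 9), error at position 5, error magnitude e = 8, c = [2, 8, 7, 10, 4].

Step 1: column multipliers v_i = (∏_{j≠i}(α_i − α_j))^{−1} mod 11.
  i = 1 (α = 7): (7−1)(7−2)(7−10)(7−5) = 6·5·(−3)·2 = −180 ≡ 7, so v_1 = 7^{−1} = 8 (mod 11).
  i = 2 (α = 1): (1−7)(1−2)(1−10)(1−5) = (−6)·(−1)·(−9)·(−4) = 216 ≡ 7, so v_2 = 7^{−1} = 8 (mod 11).
  i = 3 (α = 2): (2−7)(2−1)(2−10)(2−5) = (−5)·1·(−8)·(−3) = −120 ≡ 1, so v_3 = 1^{−1} = 1 (mod 11).
  i = 4 (α = 10): (10−7)(10−1)(10−2)(10−5) = 3·9·8·5 = 1080 ≡ 2, so v_4 = 2^{−1} = 6 (mod 11).
  i = 5 (α = 5): (5−7)(5−1)(5−2)(5−10) = (−2)·4·3·(−5) = 120 ≡ 10, so v_5 = 10^{−1} = 10 (mod 11).
  v = [8, 8, 1, 6, 10].
Step 2: syndromes of r = [2, 8, 7, 10, 1] (all sums mod 11).
  S_0 = Σ v_i r_i = 8·2 + 8·8 + 1·7 + 6·10 + 10·1 = 157 ≡ 3.
  S_1 = Σ v_i α_i r_i = 8·7·2 + 8·1·8 + 1·2·7 + 6·10·10 + 10·5·1 = 840 ≡ 4.
  α_i^2 mod 11 = [5, 1, 4, 1, 3].
  S_2 = Σ v_i α_i^2 r_i = 8·5·2 + 8·1·8 + 1·4·7 + 6·1·10 + 10·3·1 = 262 ≡ 9.
  S = (3, 4, 9) ≠ 0, so r is not a codeword (an error is present).
Step 3: locate the error. For a single error e at position i, S_ℓ = v_i·e·α_i^ℓ, so α_err = S_1/S_0.
  S_0^{−1} = 3^{−1} = 4 (mod 11), so α_err = 4·4 = 16 ≡ 5 = α_5. Error position i = 5.
  Consistency check: S_2/S_1 = 9·3 = 27 ≡ 5 = α_err ✓ (single-error assumption holds).
Step 4: error magnitude e = S_0/v_5 = S_0·∏_{j≠5}(α_5 − α_j) = 3·10 = 30 ≡ 8 (mod 11).
Step 5: correct position 5: c_5 = r_5 − e = 1 − 8 ≡ 4 (mod 11). Hence c = [2, 8, 7, 10, 4].
  Check: interpolating c through the α_i gives m(x) = 9 + 10·x (degree < 2) with m(α_i) = c_i for every i, so c is indeed a codeword.


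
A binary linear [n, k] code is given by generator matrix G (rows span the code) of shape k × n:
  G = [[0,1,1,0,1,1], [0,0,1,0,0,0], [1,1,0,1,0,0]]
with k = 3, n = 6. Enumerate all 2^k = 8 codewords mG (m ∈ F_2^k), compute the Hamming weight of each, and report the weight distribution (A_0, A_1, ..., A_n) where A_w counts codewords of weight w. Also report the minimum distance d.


Weight distribution: A_0 = 1, A_1 = 1, A_3 = 2, A_4 = 3, A_5 = 1. Minimum distance d = 1.

Enumerate all 2^3 = 8 messages m ∈ F_2^3.
For each, compute codeword c = mG in F_2^6, then tally its weight.
  m = 000 → c = 000000, weight = 0.
  m = 100 → c = 011011, weight = 4.
  m = 010 → c = 001000, weight = 1.
  m = 110 → c = 010011, weight = 3.
  m = 001 → c = 110100, weight = 3.
  m = 101 → c = 101111, weight = 5.
  m = 011 → c = 111100, weight = 4.
  m = 111 → c = 100111, weight = 4.
Tally weights:
  weight 0: 1 codewords.
  weight 1: 1 codewords.
  weight 3: 2 codewords.
  weight 4: 3 codewords.
  weight 5: 1 codewords.
Minimum distance d = smallest w > 0 with A_w > 0 = 1.
Sanity: Σ A_w = 8 = 2^3 = 8 ✓.


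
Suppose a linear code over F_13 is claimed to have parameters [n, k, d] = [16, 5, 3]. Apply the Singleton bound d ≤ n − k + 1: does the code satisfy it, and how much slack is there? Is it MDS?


Singleton RHS = n − k + 1 = 12, slack = 9, bound satisfied, not MDS.

Singleton bound: d ≤ n − k + 1.
Here n = 16, k = 5, so n − k + 1 = 12.
Given d = 3, check d ≤ 12: YES.
Slack = (n − k + 1) − d = 9.
The code is NOT MDS (slack = 9 > 0).
Description: the claimed parameters are [16, 5, 3]_13; such a code would be non-MDS.


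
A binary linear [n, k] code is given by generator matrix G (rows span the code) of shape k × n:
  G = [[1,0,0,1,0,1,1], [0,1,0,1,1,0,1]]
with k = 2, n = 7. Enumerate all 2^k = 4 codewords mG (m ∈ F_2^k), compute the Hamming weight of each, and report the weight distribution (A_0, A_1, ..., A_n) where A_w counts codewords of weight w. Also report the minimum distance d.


Weight distribution: A_0 = 1, A_4 = 3. Minimum distance d = 4.

Enumerate all 2^2 = 4 messages m ∈ F_2^2.
For each, compute codeword c = mG in F_2^7, then tally its weight.
  m = 00 → c = 0000000, weight = 0.
  m = 10 → c = 1001011, weight = 4.
  m = 01 → c = 0101101, weight = 4.
  m = 11 → c = 1100110, weight = 4.
Tally weights:
  weight 0: 1 codewords.
  weight 4: 3 codewords.
Minimum distance d = smallest w > 0 with A_w > 0 = 4.
Sanity: Σ A_w = 4 = 2^2 = 4 ✓.


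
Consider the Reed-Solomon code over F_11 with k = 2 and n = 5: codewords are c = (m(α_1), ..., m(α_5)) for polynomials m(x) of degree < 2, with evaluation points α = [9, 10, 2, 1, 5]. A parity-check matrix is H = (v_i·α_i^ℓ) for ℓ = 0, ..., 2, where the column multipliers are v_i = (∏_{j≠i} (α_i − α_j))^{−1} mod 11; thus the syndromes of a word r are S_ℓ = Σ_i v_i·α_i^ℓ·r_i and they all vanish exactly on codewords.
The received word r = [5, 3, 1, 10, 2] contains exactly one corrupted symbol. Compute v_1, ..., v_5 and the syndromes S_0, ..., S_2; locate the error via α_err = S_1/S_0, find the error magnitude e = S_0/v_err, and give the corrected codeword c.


S = (6, 1, 2), error at position 3, error magnitude e = 4, c = [5, 3, 8, 10, 2].

Step 1: column multipliers v_i = (∏_{j≠i}(α_i − α_j))^{−1} mod 11.
  i = 1 (α = 9): (9−10)(9−2)(9−1)(9−5) = (−1)·7·8·4 = −224 ≡ 7, so v_1 = 7^{−1} = 8 (mod 11).
  i = 2 (α = 10): (10−9)(10−2)(10−1)(10−5) = 1·8·9·5 = 360 ≡ 8, so v_2 = 8^{−1} = 7 (mod 11).
  i = 3 (α = 2): (2−9)(2−10)(2−1)(2−5) = (−7)·(−8)·1·(−3) = −168 ≡ 8, so v_3 = 8^{−1} = 7 (mod 11).
  i = 4 (α = 1): (1−9)(1−10)(1−2)(1−5) = (−8)·(−9)·(−1)·(−4) = 288 ≡ 2, so v_4 = 2^{−1} = 6 (mod 11).
  i = 5 (α = 5): (5−9)(5−10)(5−2)(5−1) = (−4)·(−5)·3·4 = 240 ≡ 9, so v_5 = 9^{−1} = 5 (mod 11).
  v = [8, 7, 7, 6, 5].
Step 2: syndromes of r = [5, 3, 1, 10, 2] (all sums mod 11).
  S_0 = Σ v_i r_i = 8·5 + 7·3 + 7·1 + 6·10 + 5·2 = 138 ≡ 6.
  S_1 = Σ v_i α_i r_i = 8·9·5 + 7·10·3 + 7·2·1 + 6·1·10 + 5·5·2 = 694 ≡ 1.
  α_i^2 mod 11 = [4, 1, 4, 1, 3].
  S_2 = Σ v_i α_i^2 r_i = 8·4·5 + 7·1·3 + 7·4·1 + 6·1·10 + 5·3·2 = 299 ≡ 2.
  S = (6, 1, 2) ≠ 0, so r is not a codeword (an error is present).
Step 3: locate the error. For a single error e at position i, S_ℓ = v_i·e·α_i^ℓ, so α_err = S_1/S_0.
  S_0^{−1} = 6^{−1} = 2 (mod 11), so α_err = 1·2 = 2 ≡ 2 = α_3. Error position i = 3.
  Consistency check: S_2/S_1 = 2·1 = 2 ≡ 2 = α_err ✓ (single-error assumption holds).
Step 4: error magnitude e = S_0/v_3 = S_0·∏_{j≠3}(α_3 − α_j) = 6·8 = 48 ≡ 4 (mod 11).
Step 5: correct position 3: c_3 = r_3 − e = 1 − 4 ≡ 8 (mod 11). Hence c = [5, 3, 8, 10, 2].
  Check: interpolating c through the α_i gives m(x) = 1 + 9·x (degree < 2) with m(α_i) = c_i for every i, so c is indeed a codeword.


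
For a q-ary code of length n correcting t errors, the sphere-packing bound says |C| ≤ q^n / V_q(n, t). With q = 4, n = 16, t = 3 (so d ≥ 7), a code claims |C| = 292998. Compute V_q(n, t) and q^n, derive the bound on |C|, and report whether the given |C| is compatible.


V_q(n, t) = 16249, q^n = 4294967296, Hamming bound = 264321, |C| = 292998 > bound (violated).

Step 1: Compute V_q(n, t) = Σ_{j=0}^3 C(n, j) (q−1)^j.
  j = 0: C(16,0)·(3)^0 = 1·1 = 1.
  j = 1: C(16,1)·(3)^1 = 16·3 = 48.
  j = 2: C(16,2)·(3)^2 = 120·9 = 1080.
  j = 3: C(16,3)·(3)^3 = 560·27 = 15120.
  V_q(n, t) = 1 + 48 + 1080 + 15120 = 16249.
Step 2: q^n = 4^16 = 4294967296.
Step 3: Hamming bound ⌊q^n / V_q(n,t)⌋ = ⌊4294967296/16249⌋ = 264321.
Step 4: Compare |C| = 292998 to 264321: violated.
The claimed |C| lies above the Hamming bound, so no 4-ary code of length 16 with d ≥ 7 can have 292998 codewords.


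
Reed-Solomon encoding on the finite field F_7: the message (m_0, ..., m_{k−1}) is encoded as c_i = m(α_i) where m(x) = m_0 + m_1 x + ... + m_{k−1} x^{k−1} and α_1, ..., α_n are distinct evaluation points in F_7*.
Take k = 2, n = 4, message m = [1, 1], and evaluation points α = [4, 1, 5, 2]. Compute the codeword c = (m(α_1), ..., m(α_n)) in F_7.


c = [5, 2, 6, 3]

Message polynomial: m(x) = 1 + 1·x (mod 7).
For each evaluation point α_i, compute m(α_i) mod 7:
  α_1 = 4: Horner steps 1 → 5, so m(4) = 5.
  α_2 = 1: Horner steps 1 → 2, so m(1) = 2.
  α_3 = 5: Horner steps 1 → 6, so m(5) = 6.
  α_4 = 2: Horner steps 1 → 3, so m(2) = 3.
Codeword c = [5, 2, 6, 3] ∈ F_7^4.


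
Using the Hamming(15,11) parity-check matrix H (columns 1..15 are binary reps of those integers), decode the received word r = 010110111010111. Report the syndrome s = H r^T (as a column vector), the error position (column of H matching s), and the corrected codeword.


s = (0, 0, 1, 0)^T, error position = 2, corrected codeword c = 000110111010111

Compute s = H r^T mod 2 one row at a time:
  s_1 = 1 + 1 + 0 + 1 + 0 + 1 + 1 + 1 = 6 ≡ 0 (mod 2).
  s_2 = 1 + 1 + 0 + 1 + 0 + 1 + 1 + 1 = 6 ≡ 0 (mod 2).
  s_3 = 1 + 0 + 0 + 1 + 0 + 1 + 1 + 1 = 5 ≡ 1 (mod 2).
  s_4 = 0 + 0 + 1 + 1 + 1 + 1 + 1 + 1 = 6 ≡ 0 (mod 2).
s = (0, 0, 1, 0)^T — this equals column 2 of H (binary 0010), so error is at position 2.
Correct: flip bit 2 of r = 010110111010111 to get c = 000110111010111.


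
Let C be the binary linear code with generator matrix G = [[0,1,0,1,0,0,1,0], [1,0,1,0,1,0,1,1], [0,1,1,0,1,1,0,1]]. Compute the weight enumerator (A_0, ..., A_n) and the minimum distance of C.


Weight distribution: A_0 = 1, A_3 = 2, A_4 = 1, A_5 = 2, A_6 = 2. Minimum distance d = 3.

Enumerate all 2^3 = 8 messages m ∈ F_2^3.
For each, compute codeword c = mG in F_2^8, then tally its weight.
  m = 000 → c = 00000000, weight = 0.
  m = 100 → c = 01010010, weight = 3.
  m = 010 → c = 10101011, weight = 5.
  m = 110 → c = 11111001, weight = 6.
  m = 001 → c = 01101101, weight = 5.
  m = 101 → c = 00111111, weight = 6.
  m = 011 → c = 11000110, weight = 4.
  m = 111 → c = 10010100, weight = 3.
Tally weights:
  weight 0: 1 codewords.
  weight 3: 2 codewords.
  weight 4: 1 codewords.
  weight 5: 2 codewords.
  weight 6: 2 codewords.
Minimum distance d = smallest w > 0 with A_w > 0 = 3.
Sanity: Σ A_w = 8 = 2^3 = 8 ✓.


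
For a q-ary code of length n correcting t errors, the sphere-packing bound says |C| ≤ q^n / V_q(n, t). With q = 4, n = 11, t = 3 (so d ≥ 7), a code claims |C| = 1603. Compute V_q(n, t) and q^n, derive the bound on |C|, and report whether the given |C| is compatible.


V_q(n, t) = 4984, q^n = 4194304, Hamming bound = 841, |C| = 1603 > bound (violated).

Step 1: Compute V_q(n, t) = Σ_{j=0}^3 C(n, j) (q−1)^j.
  j = 0: C(11,0)·(3)^0 = 1·1 = 1.
  j = 1: C(11,1)·(3)^1 = 11·3 = 33.
  j = 2: C(11,2)·(3)^2 = 55·9 = 495.
  j = 3: C(11,3)·(3)^3 = 165·27 = 4455.
  V_q(n, t) = 1 + 33 + 495 + 4455 = 4984.
Step 2: q^n = 4^11 = 4194304.
Step 3: Hamming bound ⌊q^n / V_q(n,t)⌋ = ⌊4194304/4984⌋ = 841.
Step 4: Compare |C| = 1603 to 841: violated.
The claimed |C| lies above the Hamming bound, so no 4-ary code of length 11 with d ≥ 7 can have 1603 codewords.


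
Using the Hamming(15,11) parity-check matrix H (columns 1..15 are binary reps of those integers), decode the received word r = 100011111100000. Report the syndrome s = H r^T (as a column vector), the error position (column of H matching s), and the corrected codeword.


s = (1, 1, 1, 0)^T, error position = 14, corrected codeword c = 100011111100010

Compute s = H r^T mod 2 one row at a time:
  s_1 = 1 + 1 + 1 + 0 + 0 + 0 + 0 + 0 = 3 ≡ 1 (mod 2).
  s_2 = 0 + 1 + 1 + 1 + 0 + 0 + 0 + 0 = 3 ≡ 1 (mod 2).
  s_3 = 0 + 0 + 1 + 1 + 1 + 0 + 0 + 0 = 3 ≡ 1 (mod 2).
  s_4 = 1 + 0 + 1 + 1 + 1 + 0 + 0 + 0 = 4 ≡ 0 (mod 2).
s = (1, 1, 1, 0)^T — this equals column 14 of H (binary 1110), so error is at position 14.
Correct: flip bit 14 of r = 100011111100000 to get c = 100011111100010.


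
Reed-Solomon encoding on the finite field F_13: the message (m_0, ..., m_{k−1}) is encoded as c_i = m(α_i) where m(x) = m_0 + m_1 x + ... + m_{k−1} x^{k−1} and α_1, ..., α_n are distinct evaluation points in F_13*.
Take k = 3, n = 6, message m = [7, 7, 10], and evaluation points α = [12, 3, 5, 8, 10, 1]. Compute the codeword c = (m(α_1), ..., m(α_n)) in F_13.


c = [10, 1, 6, 1, 11, 11]

Message polynomial: m(x) = 7 + 7·x + 10·x^2 (mod 13).
For each evaluation point α_i, compute m(α_i) mod 13:
  α_1 = 12: Horner steps 10 → 10 → 10, so m(12) = 10.
  α_2 = 3: Horner steps 10 → 11 → 1, so m(3) = 1.
  α_3 = 5: Horner steps 10 → 5 → 6, so m(5) = 6.
  α_4 = 8: Horner steps 10 → 9 → 1, so m(8) = 1.
  α_5 = 10: Horner steps 10 → 3 → 11, so m(10) = 11.
  α_6 = 1: Horner steps 10 → 4 → 11, so m(1) = 11.
Codeword c = [10, 1, 6, 1, 11, 11] ∈ F_13^6.


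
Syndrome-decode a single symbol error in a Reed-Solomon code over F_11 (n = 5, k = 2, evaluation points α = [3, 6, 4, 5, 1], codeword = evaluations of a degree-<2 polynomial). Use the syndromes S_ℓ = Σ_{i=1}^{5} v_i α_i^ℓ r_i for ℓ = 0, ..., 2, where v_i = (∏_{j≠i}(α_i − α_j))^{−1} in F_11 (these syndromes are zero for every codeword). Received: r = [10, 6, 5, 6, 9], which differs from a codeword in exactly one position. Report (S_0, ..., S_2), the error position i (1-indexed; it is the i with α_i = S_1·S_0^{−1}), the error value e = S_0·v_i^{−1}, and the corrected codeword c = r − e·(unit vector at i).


S = (2, 10, 6), error at position 4, error magnitude e = 6, c = [10, 6, 5, 0, 9].

Step 1: column multipliers v_i = (∏_{j≠i}(α_i − α_j))^{−1} mod 11.
  i = 1 (α = 3): (3−6)(3−4)(3−5)(3−1) = (−3)·(−1)·(−2)·2 = −12 ≡ 10, so v_1 = 10^{−1} = 10 (mod 11).
  i = 2 (α = 6): (6−3)(6−4)(6−5)(6−1) = 3·2·1·5 = 30 ≡ 8, so v_2 = 8^{−1} = 7 (mod 11).
  i = 3 (α = 4): (4−3)(4−6)(4−5)(4−1) = 1·(−2)·(−1)·3 = 6 ≡ 6, so v_3 = 6^{−1} = 2 (mod 11).
  i = 4 (α = 5): (5−3)(5−6)(5−4)(5−1) = 2·(−1)·1·4 = −8 ≡ 3, so v_4 = 3^{−1} = 4 (mod 11).
  i = 5 (α = 1): (1−3)(1−6)(1−4)(1−5) = (−2)·(−5)·(−3)·(−4) = 120 ≡ 10, so v_5 = 10^{−1} = 10 (mod 11).
  v = [10, 7, 2, 4, 10].
Step 2: syndromes of r = [10, 6, 5, 6, 9] (all sums mod 11).
  S_0 = Σ v_i r_i = 10·10 + 7·6 + 2·5 + 4·6 + 10·9 = 266 ≡ 2.
  S_1 = Σ v_i α_i r_i = 10·3·10 + 7·6·6 + 2·4·5 + 4·5·6 + 10·1·9 = 802 ≡ 10.
  α_i^2 mod 11 = [9, 3, 5, 3, 1].
  S_2 = Σ v_i α_i^2 r_i = 10·9·10 + 7·3·6 + 2·5·5 + 4·3·6 + 10·1·9 = 1238 ≡ 6.
  S = (2, 10, 6) ≠ 0, so r is not a codeword (an error is present).
Step 3: locate the error. For a single error e at position i, S_ℓ = v_i·e·α_i^ℓ, so α_err = S_1/S_0.
  S_0^{−1} = 2^{−1} = 6 (mod 11), so α_err = 10·6 = 60 ≡ 5 = α_4. Error position i = 4.
  Consistency check: S_2/S_1 = 6·10 = 60 ≡ 5 = α_err ✓ (single-error assumption holds).
Step 4: error magnitude e = S_0/v_4 = S_0·∏_{j≠4}(α_4 − α_j) = 2·3 = 6 ≡ 6 (mod 11).
Step 5: correct position 4: c_4 = r_4 − e = 6 − 6 ≡ 0 (mod 11). Hence c = [10, 6, 5, 0, 9].
  Check: interpolating c through the α_i gives m(x) = 3 + 6·x (degree < 2) with m(α_i) = c_i for every i, so c is indeed a codeword.


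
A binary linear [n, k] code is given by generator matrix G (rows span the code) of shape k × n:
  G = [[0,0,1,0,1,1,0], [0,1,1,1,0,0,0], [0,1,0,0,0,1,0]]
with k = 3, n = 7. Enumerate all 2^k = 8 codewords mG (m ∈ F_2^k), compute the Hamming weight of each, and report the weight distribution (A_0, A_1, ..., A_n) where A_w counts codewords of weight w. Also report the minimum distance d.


Weight distribution: A_0 = 1, A_2 = 2, A_3 = 4, A_4 = 1. Minimum distance d = 2.

Enumerate all 2^3 = 8 messages m ∈ F_2^3.
For each, compute codeword c = mG in F_2^7, then tally its weight.
  m = 000 → c = 0000000, weight = 0.
  m = 100 → c = 0010110, weight = 3.
  m = 010 → c = 0111000, weight = 3.
  m = 110 → c = 0101110, weight = 4.
  m = 001 → c = 0100010, weight = 2.
  m = 101 → c = 0110100, weight = 3.
  m = 011 → c = 0011010, weight = 3.
  m = 111 → c = 0001100, weight = 2.
Tally weights:
  weight 0: 1 codewords.
  weight 2: 2 codewords.
  weight 3: 4 codewords.
  weight 4: 1 codewords.
Minimum distance d = smallest w > 0 with A_w > 0 = 2.
Sanity: Σ A_w = 8 = 2^3 = 8 ✓.


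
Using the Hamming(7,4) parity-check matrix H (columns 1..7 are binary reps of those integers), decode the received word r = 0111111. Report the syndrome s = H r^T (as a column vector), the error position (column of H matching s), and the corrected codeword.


s = (0, 0, 1)^T, error position = 1, corrected codeword c = 1111111

Compute s = H r^T mod 2 one row at a time:
  s_1 = 1 + 1 + 1 + 1 = 4 ≡ 0 (mod 2).
  s_2 = 1 + 1 + 1 + 1 = 4 ≡ 0 (mod 2).
  s_3 = 0 + 1 + 1 + 1 = 3 ≡ 1 (mod 2).
s = (0, 0, 1)^T — this equals column 1 of H (binary 001), so error is at position 1.
Correct: flip bit 1 of r = 0111111 to get c = 1111111.


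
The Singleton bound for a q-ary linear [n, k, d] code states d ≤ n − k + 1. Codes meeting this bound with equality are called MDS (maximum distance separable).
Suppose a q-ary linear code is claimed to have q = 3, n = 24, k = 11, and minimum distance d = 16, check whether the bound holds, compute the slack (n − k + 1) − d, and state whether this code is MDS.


Singleton RHS = n − k + 1 = 14, slack = -2, bound violated (no such code; not MDS).

Singleton bound: d ≤ n − k + 1.
Here n = 24, k = 11, so n − k + 1 = 14.
Given d = 16, check d ≤ 14: NO.
Slack = (n − k + 1) − d = -2.
The slack is negative: d = 16 exceeds n − k + 1 = 14 by 2, so the Singleton bound is violated and no linear [24, 11, 16]_3 code can exist. In particular it is not MDS (MDS requires d = n − k + 1 exactly).
Description: the claimed parameters are [24, 11, 16]_3; such a code would be impossible (violates the Singleton bound).


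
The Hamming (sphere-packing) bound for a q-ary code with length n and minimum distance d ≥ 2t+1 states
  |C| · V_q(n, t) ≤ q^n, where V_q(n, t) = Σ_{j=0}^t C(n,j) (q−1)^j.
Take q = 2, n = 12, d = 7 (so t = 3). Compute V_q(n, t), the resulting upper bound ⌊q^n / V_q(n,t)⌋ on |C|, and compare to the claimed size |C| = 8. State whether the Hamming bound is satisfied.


V_q(n, t) = 299, q^n = 4096, Hamming bound = 13, |C| = 8 ≤ bound (satisfied).

Step 1: Compute V_q(n, t) = Σ_{j=0}^3 C(n, j) (q−1)^j.
  j = 0: C(12,0)·(1)^0 = 1·1 = 1.
  j = 1: C(12,1)·(1)^1 = 12·1 = 12.
  j = 2: C(12,2)·(1)^2 = 66·1 = 66.
  j = 3: C(12,3)·(1)^3 = 220·1 = 220.
  V_q(n, t) = 1 + 12 + 66 + 220 = 299.
Step 2: q^n = 2^12 = 4096.
Step 3: Hamming bound ⌊q^n / V_q(n,t)⌋ = ⌊4096/299⌋ = 13.
Step 4: Compare |C| = 8 to 13: satisfied.
The claimed |C| lies below the Hamming bound.


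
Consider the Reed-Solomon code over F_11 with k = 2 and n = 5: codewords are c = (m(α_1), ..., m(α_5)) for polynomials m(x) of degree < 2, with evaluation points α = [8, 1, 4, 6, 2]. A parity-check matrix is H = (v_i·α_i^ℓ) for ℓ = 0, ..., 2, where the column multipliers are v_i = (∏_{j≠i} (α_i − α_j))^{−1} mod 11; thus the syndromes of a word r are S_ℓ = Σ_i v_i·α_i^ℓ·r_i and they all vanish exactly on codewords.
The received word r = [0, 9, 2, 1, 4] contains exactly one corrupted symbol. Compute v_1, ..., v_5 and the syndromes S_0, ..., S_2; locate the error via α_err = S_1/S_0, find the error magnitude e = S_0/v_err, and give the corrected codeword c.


S = (8, 5, 10), error at position 5, error magnitude e = 1, c = [0, 9, 2, 1, 3].

Step 1: column multipliers v_i = (∏_{j≠i}(α_i − α_j))^{−1} mod 11.
  i = 1 (α = 8): (8−1)(8−4)(8−6)(8−2) = 7·4·2·6 = 336 ≡ 6, so v_1 = 6^{−1} = 2 (mod 11).
  i = 2 (α = 1): (1−8)(1−4)(1−6)(1−2) = (−7)·(−3)·(−5)·(−1) = 105 ≡ 6, so v_2 = 6^{−1} = 2 (mod 11).
  i = 3 (α = 4): (4−8)(4−1)(4−6)(4−2) = (−4)·3·(−2)·2 = 48 ≡ 4, so v_3 = 4^{−1} = 3 (mod 11).
  i = 4 (α = 6): (6−8)(6−1)(6−4)(6−2) = (−2)·5·2·4 = −80 ≡ 8, so v_4 = 8^{−1} = 7 (mod 11).
  i = 5 (α = 2): (2−8)(2−1)(2−4)(2−6) = (−6)·1·(−2)·(−4) = −48 ≡ 7, so v_5 = 7^{−1} = 8 (mod 11).
  v = [2, 2, 3, 7, 8].
Step 2: syndromes of r = [0, 9, 2, 1, 4] (all sums mod 11).
  S_0 = Σ v_i r_i = 2·0 + 2·9 + 3·2 + 7·1 + 8·4 = 63 ≡ 8.
  S_1 = Σ v_i α_i r_i = 2·8·0 + 2·1·9 + 3·4·2 + 7·6·1 + 8·2·4 = 148 ≡ 5.
  α_i^2 mod 11 = [9, 1, 5, 3, 4].
  S_2 = Σ v_i α_i^2 r_i = 2·9·0 + 2·1·9 + 3·5·2 + 7·3·1 + 8·4·4 = 197 ≡ 10.
  S = (8, 5, 10) ≠ 0, so r is not a codeword (an error is present).
Step 3: locate the error. For a single error e at position i, S_ℓ = v_i·e·α_i^ℓ, so α_err = S_1/S_0.
  S_0^{−1} = 8^{−1} = 7 (mod 11), so α_err = 5·7 = 35 ≡ 2 = α_5. Error position i = 5.
  Consistency check: S_2/S_1 = 10·9 = 90 ≡ 2 = α_err ✓ (single-error assumption holds).
Step 4: error magnitude e = S_0/v_5 = S_0·∏_{j≠5}(α_5 − α_j) = 8·7 = 56 ≡ 1 (mod 11).
Step 5: correct position 5: c_5 = r_5 − e = 4 − 1 ≡ 3 (mod 11). Hence c = [0, 9, 2, 1, 3].
  Check: interpolating c through the α_i gives m(x) = 4 + 5·x (degree < 2) with m(α_i) = c_i for every i, so c is indeed a codeword.


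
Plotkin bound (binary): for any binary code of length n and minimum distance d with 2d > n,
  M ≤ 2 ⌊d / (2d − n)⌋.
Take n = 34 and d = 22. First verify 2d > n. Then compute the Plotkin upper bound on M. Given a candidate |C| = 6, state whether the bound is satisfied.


Plotkin bound M ≤ 4; given |C| = 6 > bound (violated).

Check applicability: 2d = 44, n = 34.
2d − n = 10 > 0, so Plotkin applies.
Compute d/(2d−n) = 22/10 ≈ 2.2000.
⌊d/(2d−n)⌋ = 2.
Plotkin bound: M ≤ 2·2 = 4.
Given |C| = 6, check: VIOLATED.
This |C| is above the Plotkin bound, so no binary code with n = 34, d = 22 and 6 codewords exists.


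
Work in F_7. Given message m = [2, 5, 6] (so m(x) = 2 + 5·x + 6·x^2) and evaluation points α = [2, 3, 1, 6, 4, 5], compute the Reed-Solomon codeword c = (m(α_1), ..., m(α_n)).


c = [1, 1, 6, 3, 6, 2]

Message polynomial: m(x) = 2 + 5·x + 6·x^2 (mod 7).
For each evaluation point α_i, compute m(α_i) mod 7:
  α_1 = 2: Horner steps 6 → 3 → 1, so m(2) = 1.
  α_2 = 3: Horner steps 6 → 2 → 1, so m(3) = 1.
  α_3 = 1: Horner steps 6 → 4 → 6, so m(1) = 6.
  α_4 = 6: Horner steps 6 → 6 → 3, so m(6) = 3.
  α_5 = 4: Horner steps 6 → 1 → 6, so m(4) = 6.
  α_6 = 5: Horner steps 6 → 0 → 2, so m(5) = 2.
Codeword c = [1, 1, 6, 3, 6, 2] ∈ F_7^6.


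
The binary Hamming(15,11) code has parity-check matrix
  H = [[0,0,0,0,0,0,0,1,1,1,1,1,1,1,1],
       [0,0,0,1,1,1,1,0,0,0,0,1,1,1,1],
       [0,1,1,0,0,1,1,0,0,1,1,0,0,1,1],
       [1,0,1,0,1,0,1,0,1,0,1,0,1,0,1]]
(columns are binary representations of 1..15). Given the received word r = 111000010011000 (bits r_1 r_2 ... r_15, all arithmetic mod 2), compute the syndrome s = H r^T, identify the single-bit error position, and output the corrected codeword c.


s = (1, 1, 1, 1)^T, error position = 15, corrected codeword c = 111000010011001

Compute s = H r^T mod 2 one row at a time:
  s_1 = 1 + 0 + 0 + 1 + 1 + 0 + 0 + 0 = 3 ≡ 1 (mod 2).
  s_2 = 0 + 0 + 0 + 0 + 1 + 0 + 0 + 0 = 1 ≡ 1 (mod 2).
  s_3 = 1 + 1 + 0 + 0 + 0 + 1 + 0 + 0 = 3 ≡ 1 (mod 2).
  s_4 = 1 + 1 + 0 + 0 + 0 + 1 + 0 + 0 = 3 ≡ 1 (mod 2).
s = (1, 1, 1, 1)^T — this equals column 15 of H (binary 1111), so error is at position 15.
Correct: flip bit 15 of r = 111000010011000 to get c = 111000010011001.


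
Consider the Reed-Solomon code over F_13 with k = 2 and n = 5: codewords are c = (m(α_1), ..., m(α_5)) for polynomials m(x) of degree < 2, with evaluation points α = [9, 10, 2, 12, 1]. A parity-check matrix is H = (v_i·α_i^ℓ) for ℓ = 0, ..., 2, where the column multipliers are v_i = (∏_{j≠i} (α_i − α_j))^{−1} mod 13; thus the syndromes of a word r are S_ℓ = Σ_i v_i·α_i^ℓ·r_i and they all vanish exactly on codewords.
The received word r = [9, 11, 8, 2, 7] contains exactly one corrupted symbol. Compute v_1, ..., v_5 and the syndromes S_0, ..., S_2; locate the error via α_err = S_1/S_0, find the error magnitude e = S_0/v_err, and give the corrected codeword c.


S = (12, 12, 12), error at position 5, error magnitude e = 1, c = [9, 11, 8, 2, 6].

Step 1: column multipliers v_i = (∏_{j≠i}(α_i − α_j))^{−1} mod 13.
  i = 1 (α = 9): (9−10)(9−2)(9−12)(9−1) = (−1)·7·(−3)·8 = 168 ≡ 12, so v_1 = 12^{−1} = 12 (mod 13).
  i = 2 (α = 10): (10−9)(10−2)(10−12)(10−1) = 1·8·(−2)·9 = −144 ≡ 12, so v_2 = 12^{−1} = 12 (mod 13).
  i = 3 (α = 2): (2−9)(2−10)(2−12)(2−1) = (−7)·(−8)·(−10)·1 = −560 ≡ 12, so v_3 = 12^{−1} = 12 (mod 13).
  i = 4 (α = 12): (12−9)(12−10)(12−2)(12−1) = 3·2·10·11 = 660 ≡ 10, so v_4 = 10^{−1} = 4 (mod 13).
  i = 5 (α = 1): (1−9)(1−10)(1−2)(1−12) = (−8)·(−9)·(−1)·(−11) = 792 ≡ 12, so v_5 = 12^{−1} = 12 (mod 13).
  v = [12, 12, 12, 4, 12].
Step 2: syndromes of r = [9, 11, 8, 2, 7] (all sums mod 13).
  S_0 = Σ v_i r_i = 12·9 + 12·11 + 12·8 + 4·2 + 12·7 = 428 ≡ 12.
  S_1 = Σ v_i α_i r_i = 12·9·9 + 12·10·11 + 12·2·8 + 4·12·2 + 12·1·7 = 2664 ≡ 12.
  α_i^2 mod 13 = [3, 9, 4, 1, 1].
  S_2 = Σ v_i α_i^2 r_i = 12·3·9 + 12·9·11 + 12·4·8 + 4·1·2 + 12·1·7 = 1988 ≡ 12.
  S = (12, 12, 12) ≠ 0, so r is not a codeword (an error is present).
Step 3: locate the error. For a single error e at position i, S_ℓ = v_i·e·α_i^ℓ, so α_err = S_1/S_0.
  S_0^{−1} = 12^{−1} = 12 (mod 13), so α_err = 12·12 = 144 ≡ 1 = α_5. Error position i = 5.
  Consistency check: S_2/S_1 = 12·12 = 144 ≡ 1 = α_err ✓ (single-error assumption holds).
Step 4: error magnitude e = S_0/v_5 = S_0·∏_{j≠5}(α_5 − α_j) = 12·12 = 144 ≡ 1 (mod 13).
Step 5: correct position 5: c_5 = r_5 − e = 7 − 1 ≡ 6 (mod 13). Hence c = [9, 11, 8, 2, 6].
  Check: interpolating c through the α_i gives m(x) = 4 + 2·x (degree < 2) with m(α_i) = c_i for every i, so c is indeed a codeword.


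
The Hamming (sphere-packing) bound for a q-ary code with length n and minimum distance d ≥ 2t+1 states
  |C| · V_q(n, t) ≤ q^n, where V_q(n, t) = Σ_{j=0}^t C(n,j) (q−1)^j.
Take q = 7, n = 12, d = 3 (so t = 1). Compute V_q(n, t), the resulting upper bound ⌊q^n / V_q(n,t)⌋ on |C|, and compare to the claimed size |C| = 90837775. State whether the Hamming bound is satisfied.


V_q(n, t) = 73, q^n = 13841287201, Hamming bound = 189606673, |C| = 90837775 ≤ bound (satisfied).

Step 1: Compute V_q(n, t) = Σ_{j=0}^1 C(n, j) (q−1)^j.
  j = 0: C(12,0)·(6)^0 = 1·1 = 1.
  j = 1: C(12,1)·(6)^1 = 12·6 = 72.
  V_q(n, t) = 1 + 72 = 73.
Step 2: q^n = 7^12 = 13841287201.
Step 3: Hamming bound ⌊q^n / V_q(n,t)⌋ = ⌊13841287201/73⌋ = 189606673.
Step 4: Compare |C| = 90837775 to 189606673: satisfied.
The claimed |C| lies below the Hamming bound.


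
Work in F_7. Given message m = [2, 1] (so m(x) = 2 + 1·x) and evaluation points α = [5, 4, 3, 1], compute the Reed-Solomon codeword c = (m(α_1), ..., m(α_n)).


c = [0, 6, 5, 3]

Message polynomial: m(x) = 2 + 1·x (mod 7).
For each evaluation point α_i, compute m(α_i) mod 7:
  α_1 = 5: Horner steps 1 → 0, so m(5) = 0.
  α_2 = 4: Horner steps 1 → 6, so m(4) = 6.
  α_3 = 3: Horner steps 1 → 5, so m(3) = 5.
  α_4 = 1: Horner steps 1 → 3, so m(1) = 3.
Codeword c = [0, 6, 5, 3] ∈ F_7^4.


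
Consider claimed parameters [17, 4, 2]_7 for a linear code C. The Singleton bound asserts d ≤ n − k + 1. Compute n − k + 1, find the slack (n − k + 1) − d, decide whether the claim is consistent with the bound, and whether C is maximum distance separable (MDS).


Singleton RHS = n − k + 1 = 14, slack = 12, bound satisfied, not MDS.

Singleton bound: d ≤ n − k + 1.
Here n = 17, k = 4, so n − k + 1 = 14.
Given d = 2, check d ≤ 14: YES.
Slack = (n − k + 1) − d = 12.
The code is NOT MDS (slack = 12 > 0).
Description: the claimed parameters are [17, 4, 2]_7; such a code would be non-MDS.


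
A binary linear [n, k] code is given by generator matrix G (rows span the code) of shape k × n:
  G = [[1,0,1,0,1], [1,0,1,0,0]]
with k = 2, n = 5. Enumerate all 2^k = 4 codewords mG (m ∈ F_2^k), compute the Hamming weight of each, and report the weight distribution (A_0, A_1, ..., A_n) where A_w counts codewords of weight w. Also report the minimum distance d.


Weight distribution: A_0 = 1, A_1 = 1, A_2 = 1, A_3 = 1. Minimum distance d = 1.

Enumerate all 2^2 = 4 messages m ∈ F_2^2.
For each, compute codeword c = mG in F_2^5, then tally its weight.
  m = 00 → c = 00000, weight = 0.
  m = 10 → c = 10101, weight = 3.
  m = 01 → c = 10100, weight = 2.
  m = 11 → c = 00001, weight = 1.
Tally weights:
  weight 0: 1 codewords.
  weight 1: 1 codewords.
  weight 2: 1 codewords.
  weight 3: 1 codewords.
Minimum distance d = smallest w > 0 with A_w > 0 = 1.
Sanity: Σ A_w = 4 = 2^2 = 4 ✓.
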